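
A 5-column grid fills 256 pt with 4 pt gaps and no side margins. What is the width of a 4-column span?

204 pt

256 − 4·4 = 240; ÷5 gives c = 48 pt.
4 columns plus 3 gaps: 192 + 12 = 204 pt.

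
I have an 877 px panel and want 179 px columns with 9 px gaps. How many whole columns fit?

Each extra column adds 179 + 9 = 188 px.
(877 + 9) / 188 = 4.71, so 4 columns fit.

4 columns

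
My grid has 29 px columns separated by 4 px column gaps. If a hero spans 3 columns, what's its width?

Span of 3: 3·29 + 2·4 = 87 + 8 = 95 px.

95 px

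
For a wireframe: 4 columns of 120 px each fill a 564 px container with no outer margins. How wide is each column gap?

4·120 + 3g = 564 → 3g = 84 → g = 28 px.

28 px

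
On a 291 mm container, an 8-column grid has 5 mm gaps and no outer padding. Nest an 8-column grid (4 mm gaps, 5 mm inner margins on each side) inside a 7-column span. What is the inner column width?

Subtracting 7 gaps of 5 leaves 256 for 8 columns, so c = 32 mm.
7 columns plus 6 gaps: 224 + 30 = 254 mm.
Inner content = 254 − 2·5 = 244 mm.
8 columns + 7 gaps: 8d + 7·4 = 244.
8d = 244 − 28 = 216, so d = 27 mm.

27 mm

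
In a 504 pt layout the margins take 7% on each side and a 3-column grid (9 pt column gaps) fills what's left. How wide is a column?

138.48 pt

504 × (1 − 2·7%) = 504 × 86% = 433.44 pt for the columns.
Subtracting 2 column gaps of 9 leaves 415.44 for 3 columns, so c = 138.48 pt.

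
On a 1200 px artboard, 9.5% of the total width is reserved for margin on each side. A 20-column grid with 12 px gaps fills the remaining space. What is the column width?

1200 × (1 − 2·9.5%) = 1200 × 81% = 972 px for the columns.
20 columns + 19 gaps: 20c + 19·12 = 972.
20c = 972 − 228 = 744, so c = 37.2 px.

37.2 px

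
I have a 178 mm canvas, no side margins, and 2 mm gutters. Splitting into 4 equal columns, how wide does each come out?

4 columns + 3 gutters: 4c + 3·2 = 178.
4c = 178 − 6 = 172, so c = 43 mm.

43 mm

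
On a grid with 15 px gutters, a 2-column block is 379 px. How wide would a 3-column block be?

576 px

Subtracting 1 gutter of 15 leaves 364 for 2 columns, so c = 182 px.
3 columns plus 2 gutters: 546 + 30 = 576 px.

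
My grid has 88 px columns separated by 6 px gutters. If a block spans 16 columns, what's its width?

16 columns plus 15 gutters: 1408 + 90 = 1498 px.

1498 px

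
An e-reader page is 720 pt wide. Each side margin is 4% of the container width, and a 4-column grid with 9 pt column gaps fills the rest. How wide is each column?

Margins: 4% × 720 = 28.8 pt each, so content = 720 − 57.6 = 662.4 pt.
Subtracting 3 column gaps of 9 leaves 635.4 for 4 columns, so c = 158.85 pt.

158.85 pt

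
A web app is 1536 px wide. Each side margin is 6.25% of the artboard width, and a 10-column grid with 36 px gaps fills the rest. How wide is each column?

Margins: 6.25% × 1536 = 96 px each, so content = 1536 − 192 = 1344 px.
10c + 9·36 = 1344 → 10c = 1020 → c = 102 px.

102 px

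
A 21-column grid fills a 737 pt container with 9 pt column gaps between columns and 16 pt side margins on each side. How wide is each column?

25 pt

Inside the margins: 737 − 32 = 705 pt.
21c + 20·9 = 705 → 21c = 525 → c = 25 pt.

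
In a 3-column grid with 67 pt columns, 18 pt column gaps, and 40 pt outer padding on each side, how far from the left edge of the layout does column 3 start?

210 pt

Column 3 starts at margin + 2·(column + gutter) = 40 + 2·85 = 210 pt.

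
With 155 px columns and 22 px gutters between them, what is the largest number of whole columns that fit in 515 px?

3 columns

3 columns: 3·155 + 2·22 = 509 px ≤ 515.
4 columns: 686 px > 515. So 3.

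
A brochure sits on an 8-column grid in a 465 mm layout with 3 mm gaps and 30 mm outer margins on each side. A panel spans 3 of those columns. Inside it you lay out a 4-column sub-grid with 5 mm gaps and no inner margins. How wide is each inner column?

33.75 mm

Inside the margins: 465 − 60 = 405 mm.
8c + 7·3 = 405 → 8c = 384 → c = 48 mm.
Span of 3: 3·48 + 2·3 = 144 + 6 = 150 mm.
4 columns + 3 gaps: 4d + 3·5 = 150.
4d = 150 − 15 = 135, so d = 33.75 mm.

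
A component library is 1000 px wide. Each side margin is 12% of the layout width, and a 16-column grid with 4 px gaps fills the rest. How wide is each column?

1000 × (1 − 2·12%) = 1000 × 76% = 760 px for the columns.
760 − 15·4 = 700; ÷16 gives c = 43.75 px.

43.75 px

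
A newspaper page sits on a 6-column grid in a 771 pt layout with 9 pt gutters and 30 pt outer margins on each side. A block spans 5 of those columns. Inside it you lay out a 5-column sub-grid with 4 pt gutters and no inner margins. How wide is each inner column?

115 pt

Subtract both margins: 771 − 2·30 = 711 pt.
6c + 5·9 = 711 → 6c = 666 → c = 111 pt.
Span of 5: 5·111 + 4·9 = 555 + 36 = 591 pt.
591 − 4·4 = 575; ÷5 gives d = 115 pt.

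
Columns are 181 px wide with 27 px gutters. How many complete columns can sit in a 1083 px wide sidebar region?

Each extra column adds 181 + 27 = 208 px.
(1083 + 27) / 208 = 5.34, so 5 columns fit.

5 columns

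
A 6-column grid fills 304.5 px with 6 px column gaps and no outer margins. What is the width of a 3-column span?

Subtracting 5 column gaps of 6 leaves 274.5 for 6 columns, so c = 45.75 px.
Span of 3: 3·45.75 + 2·6 = 137.25 + 12 = 149.25 px.

149.25 px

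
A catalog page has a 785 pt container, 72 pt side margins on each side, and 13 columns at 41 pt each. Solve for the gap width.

Content width = 785 − 2·72 = 641 pt.
Columns use 533 pt, leaving 108 pt across 12 gaps = 9 pt each.

9 pt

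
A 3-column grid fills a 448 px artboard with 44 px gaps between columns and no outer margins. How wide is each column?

120 px

3c + 2·44 = 448 → 3c = 360 → c = 120 px.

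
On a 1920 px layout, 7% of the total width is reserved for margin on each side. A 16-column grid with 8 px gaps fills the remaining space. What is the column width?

1920 × (1 − 2·7%) = 1920 × 86% = 1651.2 px for the columns.
16 columns + 15 gaps: 16c + 15·8 = 1651.2.
16c = 1651.2 − 120 = 1531.2, so c = 95.7 px.

95.7 px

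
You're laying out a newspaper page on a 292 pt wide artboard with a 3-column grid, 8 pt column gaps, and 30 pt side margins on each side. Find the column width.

72 pt

Subtract both margins: 292 − 2·30 = 232 pt.
3c + 2·8 = 232 → 3c = 216 → c = 72 pt.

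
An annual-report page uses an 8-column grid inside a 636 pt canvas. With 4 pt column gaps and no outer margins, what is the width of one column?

76 pt

636 − 7·4 = 608; ÷8 gives c = 76 pt.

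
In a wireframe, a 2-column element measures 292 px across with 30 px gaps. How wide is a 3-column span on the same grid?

453 px

292 − 1·30 = 262; ÷2 gives c = 131 px.
3-column span = 3·131 + 2·30 = 453 px.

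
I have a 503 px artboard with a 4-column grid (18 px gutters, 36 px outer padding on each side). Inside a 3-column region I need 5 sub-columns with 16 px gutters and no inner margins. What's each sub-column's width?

Take off 72 px of margins, leaving 431 px.
4c + 3·18 = 431 → 4c = 377 → c = 94.25 px.
3 columns plus 2 gutters: 282.75 + 36 = 318.75 px.
5 columns + 4 gutters: 5d + 4·16 = 318.75.
5d = 318.75 − 64 = 254.75, so d = 50.95 px.

50.95 px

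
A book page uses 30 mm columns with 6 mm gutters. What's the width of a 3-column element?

102 mm

3-column span = 3·30 + 2·6 = 102 mm.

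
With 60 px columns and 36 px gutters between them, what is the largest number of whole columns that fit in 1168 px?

12 columns

Each extra column adds 60 + 36 = 96 px.
(1168 + 36) / 96 = 12.54, so 12 columns fit.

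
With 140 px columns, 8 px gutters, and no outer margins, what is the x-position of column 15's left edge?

2072 px

Each column+gutter stride is 148 px; with no margin, 14 of them is 2072 px.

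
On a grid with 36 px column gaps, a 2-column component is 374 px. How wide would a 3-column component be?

579 px

2 columns + 1 column gap: 2c + 1·36 = 374.
2c = 374 − 36 = 338, so c = 169 px.
Span of 3: 3·169 + 2·36 = 507 + 72 = 579 px.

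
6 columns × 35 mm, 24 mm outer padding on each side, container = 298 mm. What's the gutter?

8 mm

Subtract both margins: 298 − 2·24 = 250 mm.
6·35 + 5g = 250 → 5g = 40 → g = 8 mm.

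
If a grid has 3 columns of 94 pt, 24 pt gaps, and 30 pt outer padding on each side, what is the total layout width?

Adding margins, columns and gutters: 60 + 282 + 48 = 390 pt.

390 pt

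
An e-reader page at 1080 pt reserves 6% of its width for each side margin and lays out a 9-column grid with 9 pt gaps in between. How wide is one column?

1080 × (1 − 2·6%) = 1080 × 88% = 950.4 pt for the columns.
9c + 8·9 = 950.4 → 9c = 878.4 → c = 97.6 pt.

97.6 pt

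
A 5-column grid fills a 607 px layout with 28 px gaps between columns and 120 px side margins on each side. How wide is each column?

Inside the margins: 607 − 240 = 367 px.
Subtracting 4 gaps of 28 leaves 255 for 5 columns, so c = 51 px.

51 px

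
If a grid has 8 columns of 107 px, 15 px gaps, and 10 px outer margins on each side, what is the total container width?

Total width: 2·10 + 8·107 + 7·15 = 981 px.

981 px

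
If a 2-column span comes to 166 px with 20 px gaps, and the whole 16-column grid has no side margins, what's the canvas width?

166 − 1·20 = 146; ÷2 gives c = 73 px.
Canvas = 16·73 + 15·20 = 1168 + 300 = 1468 px.

1468 px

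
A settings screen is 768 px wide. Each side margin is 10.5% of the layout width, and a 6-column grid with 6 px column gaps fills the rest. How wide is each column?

768 × (1 − 2·10.5%) = 768 × 79% = 606.72 px for the columns.
606.72 − 5·6 = 576.72; ÷6 gives c = 96.12 px.

96.12 px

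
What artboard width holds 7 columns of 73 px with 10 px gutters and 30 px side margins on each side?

Adding margins, columns and gutters: 60 + 511 + 60 = 631 px.

631 px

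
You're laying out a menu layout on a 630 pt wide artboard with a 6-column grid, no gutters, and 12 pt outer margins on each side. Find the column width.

Inside the margins: 630 − 24 = 606 pt.
6c = 606 → c = 101 pt.

101 pt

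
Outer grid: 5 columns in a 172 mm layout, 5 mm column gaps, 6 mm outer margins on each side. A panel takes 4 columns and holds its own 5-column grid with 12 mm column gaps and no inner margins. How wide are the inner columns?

Subtract both margins: 172 − 2·6 = 160 mm.
160 − 4·5 = 140; ÷5 gives c = 28 mm.
4-column span = 4·28 + 3·5 = 127 mm.
5 columns + 4 column gaps: 5d + 4·12 = 127.
5d = 127 − 48 = 79, so d = 15.8 mm.

15.8 mm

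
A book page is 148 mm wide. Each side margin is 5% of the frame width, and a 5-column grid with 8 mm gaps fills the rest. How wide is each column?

Each margin = 5% of 148 = 7.4 mm; content = 148 − 2·7.4 = 133.2 mm.
133.2 − 4·8 = 101.2; ÷5 gives c = 20.24 mm.

20.24 mm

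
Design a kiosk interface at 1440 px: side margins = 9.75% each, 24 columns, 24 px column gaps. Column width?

Each margin = 9.75% of 1440 = 140.4 px; content = 1440 − 2·140.4 = 1159.2 px.
24c + 23·24 = 1159.2 → 24c = 607.2 → c = 25.3 px.

25.3 px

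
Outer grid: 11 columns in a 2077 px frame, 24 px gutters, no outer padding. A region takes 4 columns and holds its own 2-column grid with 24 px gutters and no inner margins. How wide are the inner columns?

358 px

11c + 10·24 = 2077 → 11c = 1837 → c = 167 px.
4-column span = 4·167 + 3·24 = 740 px.
740 − 1·24 = 716; ÷2 gives d = 358 px.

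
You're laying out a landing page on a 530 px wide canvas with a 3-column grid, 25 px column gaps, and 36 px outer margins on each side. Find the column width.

Subtract both margins: 530 − 2·36 = 458 px.
Subtracting 2 column gaps of 25 leaves 408 for 3 columns, so c = 136 px.

136 px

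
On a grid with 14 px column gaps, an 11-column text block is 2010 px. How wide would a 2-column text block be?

354 px

11 columns + 10 column gaps: 11c + 10·14 = 2010.
11c = 2010 − 140 = 1870, so c = 170 px.
2-column span = 2·170 + 1·14 = 354 px.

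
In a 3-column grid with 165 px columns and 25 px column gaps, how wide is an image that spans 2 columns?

2 columns plus 1 column gap: 330 + 25 = 355 px.

355 px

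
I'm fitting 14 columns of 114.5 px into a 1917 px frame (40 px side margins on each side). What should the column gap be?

Subtract both margins: 1917 − 2·40 = 1837 px.
14·114.5 + 13g = 1837 → 13g = 234 → g = 18 px.

18 px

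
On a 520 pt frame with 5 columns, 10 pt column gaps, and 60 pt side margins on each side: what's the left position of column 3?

Subtract both margins: 520 − 2·60 = 400 pt.
5 columns + 4 column gaps: 5c + 4·10 = 400.
5c = 400 − 40 = 360, so c = 72 pt.
Before column 3: the margin + 2 columns + 2 column gaps.
Offset = 60 + 2·(72 + 10) = 60 + 164 = 224 pt.

224 pt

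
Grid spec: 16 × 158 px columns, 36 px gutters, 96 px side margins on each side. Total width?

3260 px

Container = 2·96 + 16·158 + 15·36 = 192 + 2528 + 540 = 3260 px.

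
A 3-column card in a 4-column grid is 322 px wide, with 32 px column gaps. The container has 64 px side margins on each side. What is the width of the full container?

3 columns + 2 column gaps: 3c + 2·32 = 322.
3c = 322 − 64 = 258, so c = 86 px.
Adding margins, columns and gutters: 128 + 344 + 96 = 568 px.

568 px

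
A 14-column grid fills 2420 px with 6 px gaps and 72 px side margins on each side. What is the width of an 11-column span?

1787 px

Take off 144 px of margins, leaving 2276 px.
Subtracting 13 gaps of 6 leaves 2198 for 14 columns, so c = 157 px.
Span of 11: 11·157 + 10·6 = 1727 + 60 = 1787 px.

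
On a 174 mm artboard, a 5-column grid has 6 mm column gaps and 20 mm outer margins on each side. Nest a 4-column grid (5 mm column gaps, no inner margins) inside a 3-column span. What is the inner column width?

Subtract both margins: 174 − 2·20 = 134 mm.
5 columns + 4 column gaps: 5c + 4·6 = 134.
5c = 134 − 24 = 110, so c = 22 mm.
3-column span = 3·22 + 2·6 = 78 mm.
78 − 3·5 = 63; ÷4 gives d = 15.75 mm.

15.75 mm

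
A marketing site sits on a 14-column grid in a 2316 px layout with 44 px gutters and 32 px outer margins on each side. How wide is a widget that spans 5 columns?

Inside the margins: 2316 − 64 = 2252 px.
14c + 13·44 = 2252 → 14c = 1680 → c = 120 px.
Span of 5: 5·120 + 4·44 = 600 + 176 = 776 px.

776 px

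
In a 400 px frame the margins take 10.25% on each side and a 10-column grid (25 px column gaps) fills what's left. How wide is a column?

Margins: 10.25% × 400 = 41 px each, so content = 400 − 82 = 318 px.
Subtracting 9 column gaps of 25 leaves 93 for 10 columns, so c = 9.3 px.

9.3 px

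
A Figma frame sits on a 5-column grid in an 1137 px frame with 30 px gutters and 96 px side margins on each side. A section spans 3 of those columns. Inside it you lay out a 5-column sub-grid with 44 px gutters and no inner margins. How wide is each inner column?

Take off 192 px of margins, leaving 945 px.
5c + 4·30 = 945 → 5c = 825 → c = 165 px.
3 columns plus 2 gutters: 495 + 60 = 555 px.
Subtracting 4 gutters of 44 leaves 379 for 5 columns, so d = 75.8 px.

75.8 px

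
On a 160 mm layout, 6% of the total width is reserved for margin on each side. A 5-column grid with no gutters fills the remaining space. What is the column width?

Margins: 6% × 160 = 9.6 mm each, so content = 160 − 19.2 = 140.8 mm.
5c = 140.8 → c = 28.16 mm.

28.16 mm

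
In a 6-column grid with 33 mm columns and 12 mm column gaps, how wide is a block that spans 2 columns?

78 mm

2-column span = 2·33 + 1·12 = 78 mm.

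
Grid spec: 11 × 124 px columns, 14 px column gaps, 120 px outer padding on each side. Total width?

1744 px

Total width: 2·120 + 11·124 + 10·14 = 1744 px.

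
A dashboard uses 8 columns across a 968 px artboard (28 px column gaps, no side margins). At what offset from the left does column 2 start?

124.5 px

8c + 7·28 = 968 → 8c = 772 → c = 96.5 px.
Each column+gutter stride is 124.5 px; with no margin, 1 of them is 124.5 px.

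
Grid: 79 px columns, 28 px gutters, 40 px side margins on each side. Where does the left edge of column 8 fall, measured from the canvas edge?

789 px

Each column+gutter stride is 107 px; 7 of them past the 40 px margin is 40 + 749 = 789 px.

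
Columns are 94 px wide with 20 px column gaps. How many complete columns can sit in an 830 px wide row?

Each extra column adds 94 + 20 = 114 px.
(830 + 20) / 114 = 7.46, so 7 columns fit.

7 columns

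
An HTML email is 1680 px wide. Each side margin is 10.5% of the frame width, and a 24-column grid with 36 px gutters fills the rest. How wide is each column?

20.8 px

Each margin = 10.5% of 1680 = 176.4 px; content = 1680 − 2·176.4 = 1327.2 px.
24 columns + 23 gutters: 24c + 23·36 = 1327.2.
24c = 1327.2 − 828 = 499.2, so c = 20.8 px.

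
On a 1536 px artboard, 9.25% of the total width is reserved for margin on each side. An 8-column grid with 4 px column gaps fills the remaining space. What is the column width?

1536 × (1 − 2·9.25%) = 1536 × 81.5% = 1251.84 px for the columns.
Subtracting 7 column gaps of 4 leaves 1223.84 for 8 columns, so c = 152.98 px.

152.98 px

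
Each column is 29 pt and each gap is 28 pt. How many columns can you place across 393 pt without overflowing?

7 columns

k columns need k·29 + (k−1)·28 = k·57 − 28.
k·57 − 28 ≤ 393 → k ≤ 421 / 57 ≈ 7.39, so k = 7.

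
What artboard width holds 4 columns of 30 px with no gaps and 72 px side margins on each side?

Artboard = 2·72 + 4·30 = 144 + 120 = 264 px.

264 px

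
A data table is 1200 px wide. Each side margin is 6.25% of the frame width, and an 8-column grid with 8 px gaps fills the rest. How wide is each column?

Margins: 6.25% × 1200 = 75 px each, so content = 1200 − 150 = 1050 px.
8 columns + 7 gaps: 8c + 7·8 = 1050.
8c = 1050 − 56 = 994, so c = 124.25 px.

124.25 px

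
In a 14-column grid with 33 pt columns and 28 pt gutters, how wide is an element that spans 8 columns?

8 columns plus 7 gutters: 264 + 196 = 460 pt.

460 pt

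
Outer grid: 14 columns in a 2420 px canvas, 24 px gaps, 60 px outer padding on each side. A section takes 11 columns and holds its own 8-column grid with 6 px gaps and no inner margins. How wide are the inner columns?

220 px

Inside the margins: 2420 − 120 = 2300 px.
14c + 13·24 = 2300 → 14c = 1988 → c = 142 px.
11-column span = 11·142 + 10·24 = 1802 px.
1802 − 7·6 = 1760; ÷8 gives d = 220 px.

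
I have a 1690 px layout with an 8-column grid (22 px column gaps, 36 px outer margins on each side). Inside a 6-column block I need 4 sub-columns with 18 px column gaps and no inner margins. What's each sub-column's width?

288.5 px

Subtract both margins: 1690 − 2·36 = 1618 px.
1618 − 7·22 = 1464; ÷8 gives c = 183 px.
6 columns plus 5 column gaps: 1098 + 110 = 1208 px.
4 columns + 3 column gaps: 4d + 3·18 = 1208.
4d = 1208 − 54 = 1154, so d = 288.5 px.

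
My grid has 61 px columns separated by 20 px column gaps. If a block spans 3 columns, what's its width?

223 px

3-column span = 3·61 + 2·20 = 223 px.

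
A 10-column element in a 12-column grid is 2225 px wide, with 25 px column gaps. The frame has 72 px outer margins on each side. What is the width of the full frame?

2819 px

10c + 9·25 = 2225 → 10c = 2000 → c = 200 px.
Adding margins, columns and gutters: 144 + 2400 + 275 = 2819 px.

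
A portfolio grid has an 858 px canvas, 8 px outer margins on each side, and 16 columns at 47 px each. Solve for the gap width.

Inside the margins: 858 − 16 = 842 px.
16 columns take 16·47 = 752 px; remaining 90 splits into 15 gaps.
g = 90 / 15 = 6 px.

6 px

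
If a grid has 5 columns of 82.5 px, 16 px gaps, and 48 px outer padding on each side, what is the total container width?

572.5 px

Total width: 2·48 + 5·82.5 + 4·16 = 572.5 px.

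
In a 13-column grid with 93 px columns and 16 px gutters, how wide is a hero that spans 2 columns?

2-column span = 2·93 + 1·16 = 202 px.

202 px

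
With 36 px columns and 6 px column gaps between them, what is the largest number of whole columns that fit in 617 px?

k columns need k·36 + (k−1)·6 = k·42 − 6.
k·42 − 6 ≤ 617 → k ≤ 623 / 42 ≈ 14.83, so k = 14.

14 columns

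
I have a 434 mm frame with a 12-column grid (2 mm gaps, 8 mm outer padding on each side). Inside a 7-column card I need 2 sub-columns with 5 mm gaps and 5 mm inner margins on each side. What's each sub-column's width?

Outer content = 434 − 2·8 = 418 mm.
418 − 11·2 = 396; ÷12 gives c = 33 mm.
7-column span = 7·33 + 6·2 = 243 mm.
Inner content = 243 − 2·5 = 233 mm.
2 columns + 1 gap: 2d + 1·5 = 233.
2d = 233 − 5 = 228, so d = 114 mm.

114 mm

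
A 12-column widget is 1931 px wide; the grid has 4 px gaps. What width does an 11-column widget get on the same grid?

1769.75 px

12c + 11·4 = 1931 → 12c = 1887 → c = 157.25 px.
11-column span = 11·157.25 + 10·4 = 1769.75 px.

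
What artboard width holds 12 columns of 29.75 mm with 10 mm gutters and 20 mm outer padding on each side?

Adding margins, columns and gutters: 40 + 357 + 110 = 507 mm.

507 mm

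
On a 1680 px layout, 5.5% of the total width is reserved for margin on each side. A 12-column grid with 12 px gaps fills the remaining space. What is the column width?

1680 × (1 − 2·5.5%) = 1680 × 89% = 1495.2 px for the columns.
Subtracting 11 gaps of 12 leaves 1363.2 for 12 columns, so c = 113.6 px.

113.6 px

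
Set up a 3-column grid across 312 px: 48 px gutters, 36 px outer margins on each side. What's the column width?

48 px

Take off 72 px of margins, leaving 240 px.
3c + 2·48 = 240 → 3c = 144 → c = 48 px.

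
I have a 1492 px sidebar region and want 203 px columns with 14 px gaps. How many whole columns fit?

6 columns

6 columns: 6·203 + 5·14 = 1288 px ≤ 1492.
7 columns: 1505 px > 1492. So 6.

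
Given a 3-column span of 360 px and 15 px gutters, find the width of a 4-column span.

3 columns + 2 gutters: 3c + 2·15 = 360.
3c = 360 − 30 = 330, so c = 110 px.
4-column span = 4·110 + 3·15 = 485 px.

485 px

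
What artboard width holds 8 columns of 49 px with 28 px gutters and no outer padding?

Total width: 8·49 + 7·28 = 588 px.

588 px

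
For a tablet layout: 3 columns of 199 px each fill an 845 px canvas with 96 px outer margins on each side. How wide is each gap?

Content width = 845 − 2·96 = 653 px.
Columns use 597 px, leaving 56 px across 2 gaps = 28 px each.

28 px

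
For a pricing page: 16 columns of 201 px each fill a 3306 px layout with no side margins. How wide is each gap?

6 px

Columns use 3216 px, leaving 90 px across 15 gaps = 6 px each.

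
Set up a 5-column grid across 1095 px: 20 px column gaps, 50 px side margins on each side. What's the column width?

183 px

Inside the margins: 1095 − 100 = 995 px.
Subtracting 4 column gaps of 20 leaves 915 for 5 columns, so c = 183 px.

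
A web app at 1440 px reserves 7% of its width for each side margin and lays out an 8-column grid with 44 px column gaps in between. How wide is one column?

Each margin = 7% of 1440 = 100.8 px; content = 1440 − 2·100.8 = 1238.4 px.
8c + 7·44 = 1238.4 → 8c = 930.4 → c = 116.3 px.

116.3 px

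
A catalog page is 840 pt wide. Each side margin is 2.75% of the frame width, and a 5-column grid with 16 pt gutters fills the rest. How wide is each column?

145.96 pt

Margins: 2.75% × 840 = 23.1 pt each, so content = 840 − 46.2 = 793.8 pt.
5c + 4·16 = 793.8 → 5c = 729.8 → c = 145.96 pt.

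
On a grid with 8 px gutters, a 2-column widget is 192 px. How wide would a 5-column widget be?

492 px

2c + 1·8 = 192 → 2c = 184 → c = 92 px.
5-column span = 5·92 + 4·8 = 492 px.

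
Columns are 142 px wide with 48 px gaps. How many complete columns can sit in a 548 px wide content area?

3 columns: 3·142 + 2·48 = 522 px ≤ 548.
4 columns: 712 px > 548. So 3.

3 columns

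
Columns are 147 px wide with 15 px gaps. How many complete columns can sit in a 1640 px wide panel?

Each extra column adds 147 + 15 = 162 px.
(1640 + 15) / 162 = 10.22, so 10 columns fit.

10 columns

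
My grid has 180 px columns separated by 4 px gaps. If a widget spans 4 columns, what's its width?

732 px

Span of 4: 4·180 + 3·4 = 720 + 12 = 732 px.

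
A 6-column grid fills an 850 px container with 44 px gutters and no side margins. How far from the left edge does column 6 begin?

745 px

850 − 5·44 = 630; ÷6 gives c = 105 px.
Before column 6: 5 columns + 5 gutters.
Offset = 5·(105 + 44) = 5·149 = 745 px.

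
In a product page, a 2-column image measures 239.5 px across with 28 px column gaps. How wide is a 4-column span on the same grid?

507 px

2 columns + 1 column gap: 2c + 1·28 = 239.5.
2c = 239.5 − 28 = 211.5, so c = 105.75 px.
4 columns plus 3 column gaps: 423 + 84 = 507 px.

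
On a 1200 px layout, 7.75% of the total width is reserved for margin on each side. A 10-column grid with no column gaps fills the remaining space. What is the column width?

Each margin = 7.75% of 1200 = 93 px; content = 1200 − 2·93 = 1014 px.
1014 / 10 = 101.4 px per column.

101.4 px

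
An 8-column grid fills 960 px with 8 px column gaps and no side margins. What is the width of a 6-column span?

Subtracting 7 column gaps of 8 leaves 904 for 8 columns, so c = 113 px.
6 columns plus 5 column gaps: 678 + 40 = 718 px.

718 px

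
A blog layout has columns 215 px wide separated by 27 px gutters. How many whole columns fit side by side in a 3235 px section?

k columns need k·215 + (k−1)·27 = k·242 − 27.
k·242 − 27 ≤ 3235 → k ≤ 3262 / 242 ≈ 13.48, so k = 13.

13 columns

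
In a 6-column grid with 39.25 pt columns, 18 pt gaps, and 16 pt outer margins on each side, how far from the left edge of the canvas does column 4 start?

187.75 pt

Each column+gutter stride is 57.25 pt; 3 of them past the 16 pt margin is 16 + 171.75 = 187.75 pt.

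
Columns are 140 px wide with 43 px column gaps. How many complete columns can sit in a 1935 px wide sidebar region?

10 columns

k columns need k·140 + (k−1)·43 = k·183 − 43.
k·183 − 43 ≤ 1935 → k ≤ 1978 / 183 ≈ 10.81, so k = 10.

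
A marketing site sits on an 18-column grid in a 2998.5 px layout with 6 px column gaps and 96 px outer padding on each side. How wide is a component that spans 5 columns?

775.25 px

Inside the margins: 2998.5 − 192 = 2806.5 px.
Subtracting 17 column gaps of 6 leaves 2704.5 for 18 columns, so c = 150.25 px.
Span of 5: 5·150.25 + 4·6 = 751.25 + 24 = 775.25 px.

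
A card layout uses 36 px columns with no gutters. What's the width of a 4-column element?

144 px

With no gutters, 4 columns span 4·36 = 144 px.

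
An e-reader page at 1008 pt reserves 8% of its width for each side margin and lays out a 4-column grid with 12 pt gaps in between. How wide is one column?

1008 × (1 − 2·8%) = 1008 × 84% = 846.72 pt for the columns.
Subtracting 3 gaps of 12 leaves 810.72 for 4 columns, so c = 202.68 pt.

202.68 pt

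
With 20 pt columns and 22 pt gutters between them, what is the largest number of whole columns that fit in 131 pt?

Each extra column adds 20 + 22 = 42 pt.
(131 + 22) / 42 = 3.64, so 3 columns fit.

3 columns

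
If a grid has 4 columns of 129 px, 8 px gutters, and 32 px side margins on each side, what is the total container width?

604 px

Total width: 2·32 + 4·129 + 3·8 = 604 px.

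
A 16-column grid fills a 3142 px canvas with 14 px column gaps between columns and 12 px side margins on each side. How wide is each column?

Inside the margins: 3142 − 24 = 3118 px.
16 columns + 15 column gaps: 16c + 15·14 = 3118.
16c = 3118 − 210 = 2908, so c = 181.75 px.

181.75 px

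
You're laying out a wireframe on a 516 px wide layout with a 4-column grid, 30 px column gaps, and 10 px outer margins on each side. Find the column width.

101.5 px

Content width = 516 − 2·10 = 496 px.
4 columns + 3 column gaps: 4c + 3·30 = 496.
4c = 496 − 90 = 406, so c = 101.5 px.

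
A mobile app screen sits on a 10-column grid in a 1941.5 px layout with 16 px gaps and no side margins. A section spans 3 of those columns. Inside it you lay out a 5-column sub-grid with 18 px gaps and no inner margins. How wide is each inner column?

10 columns + 9 gaps: 10c + 9·16 = 1941.5.
10c = 1941.5 − 144 = 1797.5, so c = 179.75 px.
3 columns plus 2 gaps: 539.25 + 32 = 571.25 px.
571.25 − 4·18 = 499.25; ÷5 gives d = 99.85 px.

99.85 px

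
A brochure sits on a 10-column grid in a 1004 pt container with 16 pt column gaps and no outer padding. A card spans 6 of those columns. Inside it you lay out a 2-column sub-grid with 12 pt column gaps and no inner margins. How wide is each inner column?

10 columns + 9 column gaps: 10c + 9·16 = 1004.
10c = 1004 − 144 = 860, so c = 86 pt.
6-column span = 6·86 + 5·16 = 596 pt.
2d + 1·12 = 596 → 2d = 584 → d = 292 pt.

292 pt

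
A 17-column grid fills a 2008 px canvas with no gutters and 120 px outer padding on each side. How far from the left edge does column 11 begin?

Subtract both margins: 2008 − 2·120 = 1768 px.
With no gutters, each column is 1768/17 = 104 px.
Each column+gutter stride is 104 px; 10 of them past the 120 px margin is 120 + 1040 = 1160 px.

1160 px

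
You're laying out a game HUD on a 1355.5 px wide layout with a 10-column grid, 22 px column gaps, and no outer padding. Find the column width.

115.75 px

1355.5 − 9·22 = 1157.5; ÷10 gives c = 115.75 px.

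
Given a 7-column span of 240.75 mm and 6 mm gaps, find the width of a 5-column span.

Subtracting 6 gaps of 6 leaves 204.75 for 7 columns, so c = 29.25 mm.
Span of 5: 5·29.25 + 4·6 = 146.25 + 24 = 170.25 mm.

170.25 mm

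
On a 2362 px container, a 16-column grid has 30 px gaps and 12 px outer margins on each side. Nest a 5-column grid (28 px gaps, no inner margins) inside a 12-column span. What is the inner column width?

Subtract both margins: 2362 − 2·12 = 2338 px.
2338 − 15·30 = 1888; ÷16 gives c = 118 px.
Span of 12: 12·118 + 11·30 = 1416 + 330 = 1746 px.
5 columns + 4 gaps: 5d + 4·28 = 1746.
5d = 1746 − 112 = 1634, so d = 326.8 px.

326.8 px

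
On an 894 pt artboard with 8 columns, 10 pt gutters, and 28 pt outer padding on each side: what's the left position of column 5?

452 pt

Take off 56 pt of margins, leaving 838 pt.
8c + 7·10 = 838 → 8c = 768 → c = 96 pt.
Column 5 starts at margin + 4·(column + gutter) = 28 + 4·106 = 452 pt.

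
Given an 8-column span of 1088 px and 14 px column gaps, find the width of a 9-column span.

1225.75 px

1088 − 7·14 = 990; ÷8 gives c = 123.75 px.
9-column span = 9·123.75 + 8·14 = 1225.75 px.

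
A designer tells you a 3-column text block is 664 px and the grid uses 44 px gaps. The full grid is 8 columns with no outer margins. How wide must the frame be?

Subtracting 2 gaps of 44 leaves 576 for 3 columns, so c = 192 px.
Frame = 8·192 + 7·44 = 1536 + 308 = 1844 px.

1844 px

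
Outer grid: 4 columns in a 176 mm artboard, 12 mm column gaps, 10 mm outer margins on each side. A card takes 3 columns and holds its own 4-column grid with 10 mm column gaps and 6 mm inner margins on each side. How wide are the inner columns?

18 mm

Inside the margins: 176 − 20 = 156 mm.
Subtracting 3 column gaps of 12 leaves 120 for 4 columns, so c = 30 mm.
3-column span = 3·30 + 2·12 = 114 mm.
Inner content = 114 − 2·6 = 102 mm.
102 − 3·10 = 72; ÷4 gives d = 18 mm.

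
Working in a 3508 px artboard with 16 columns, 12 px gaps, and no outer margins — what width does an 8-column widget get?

1748 px

Subtracting 15 gaps of 12 leaves 3328 for 16 columns, so c = 208 px.
Span of 8: 8·208 + 7·12 = 1664 + 84 = 1748 px.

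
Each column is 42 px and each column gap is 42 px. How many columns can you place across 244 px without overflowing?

k columns need k·42 + (k−1)·42 = k·84 − 42.
k·84 − 42 ≤ 244 → k ≤ 286 / 84 ≈ 3.40, so k = 3.

3 columns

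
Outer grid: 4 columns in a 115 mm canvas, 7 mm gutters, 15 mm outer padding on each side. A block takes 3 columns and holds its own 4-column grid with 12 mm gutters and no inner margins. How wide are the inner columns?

Inside the margins: 115 − 30 = 85 mm.
4 columns + 3 gutters: 4c + 3·7 = 85.
4c = 85 − 21 = 64, so c = 16 mm.
Span of 3: 3·16 + 2·7 = 48 + 14 = 62 mm.
Subtracting 3 gutters of 12 leaves 26 for 4 columns, so d = 6.5 mm.

6.5 mm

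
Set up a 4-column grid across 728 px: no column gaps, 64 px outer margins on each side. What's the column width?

Content width = 728 − 2·64 = 600 px.
600 / 4 = 150 px per column.

150 px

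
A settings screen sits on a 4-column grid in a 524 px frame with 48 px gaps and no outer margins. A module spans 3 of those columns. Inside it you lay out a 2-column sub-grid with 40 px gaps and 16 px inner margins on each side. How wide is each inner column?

154.5 px

4 columns + 3 gaps: 4c + 3·48 = 524.
4c = 524 − 144 = 380, so c = 95 px.
Span of 3: 3·95 + 2·48 = 285 + 96 = 381 px.
Inner content = 381 − 2·16 = 349 px.
349 − 1·40 = 309; ÷2 gives d = 154.5 px.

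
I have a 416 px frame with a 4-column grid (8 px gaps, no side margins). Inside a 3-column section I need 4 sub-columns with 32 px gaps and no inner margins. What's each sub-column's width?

53.5 px

4c + 3·8 = 416 → 4c = 392 → c = 98 px.
3 columns plus 2 gaps: 294 + 16 = 310 px.
310 − 3·32 = 214; ÷4 gives d = 53.5 px.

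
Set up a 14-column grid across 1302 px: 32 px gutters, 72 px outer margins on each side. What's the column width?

53 px

Subtract both margins: 1302 − 2·72 = 1158 px.
14 columns + 13 gutters: 14c + 13·32 = 1158.
14c = 1158 − 416 = 742, so c = 53 px.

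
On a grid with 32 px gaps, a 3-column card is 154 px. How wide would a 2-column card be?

3 columns + 2 gaps: 3c + 2·32 = 154.
3c = 154 − 64 = 90, so c = 30 px.
2 columns plus 1 gap: 60 + 32 = 92 px.

92 px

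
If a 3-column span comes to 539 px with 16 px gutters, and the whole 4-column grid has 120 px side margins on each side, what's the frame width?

3c + 2·16 = 539 → 3c = 507 → c = 169 px.
Frame = 2·120 + 4·169 + 3·16 = 240 + 676 + 48 = 964 px.

964 px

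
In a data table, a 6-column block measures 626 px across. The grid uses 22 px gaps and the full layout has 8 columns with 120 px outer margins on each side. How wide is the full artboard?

6c + 5·22 = 626 → 6c = 516 → c = 86 px.
Artboard = 2·120 + 8·86 + 7·22 = 240 + 688 + 154 = 1082 px.

1082 px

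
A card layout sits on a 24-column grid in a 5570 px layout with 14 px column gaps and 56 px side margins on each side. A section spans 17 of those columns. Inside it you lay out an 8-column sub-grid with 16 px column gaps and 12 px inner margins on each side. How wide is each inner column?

465.75 px

Subtract both margins: 5570 − 2·56 = 5458 px.
Subtracting 23 column gaps of 14 leaves 5136 for 24 columns, so c = 214 px.
17 columns plus 16 column gaps: 3638 + 224 = 3862 px.
Inner content = 3862 − 2·12 = 3838 px.
8d + 7·16 = 3838 → 8d = 3726 → d = 465.75 px.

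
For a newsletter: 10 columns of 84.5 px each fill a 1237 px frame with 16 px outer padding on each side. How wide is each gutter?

Subtract both margins: 1237 − 2·16 = 1205 px.
10 columns take 10·84.5 = 845 px; remaining 360 splits into 9 gutters.
g = 360 / 9 = 40 px.

40 px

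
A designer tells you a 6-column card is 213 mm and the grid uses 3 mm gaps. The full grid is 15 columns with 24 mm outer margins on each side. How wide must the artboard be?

585 mm

Subtracting 5 gaps of 3 leaves 198 for 6 columns, so c = 33 mm.
Adding margins, columns and gutters: 48 + 495 + 42 = 585 mm.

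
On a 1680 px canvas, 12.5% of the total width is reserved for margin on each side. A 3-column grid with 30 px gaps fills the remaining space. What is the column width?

1680 × (1 − 2·12.5%) = 1680 × 75% = 1260 px for the columns.
Subtracting 2 gaps of 30 leaves 1200 for 3 columns, so c = 400 px.

400 px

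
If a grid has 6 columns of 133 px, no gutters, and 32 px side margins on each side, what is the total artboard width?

Summing: 64 + 798 = 862 px.

862 px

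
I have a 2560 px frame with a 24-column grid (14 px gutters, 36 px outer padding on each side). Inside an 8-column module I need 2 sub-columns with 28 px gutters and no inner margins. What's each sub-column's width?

Take off 72 px of margins, leaving 2488 px.
24 columns + 23 gutters: 24c + 23·14 = 2488.
24c = 2488 − 322 = 2166, so c = 90.25 px.
8 columns plus 7 gutters: 722 + 98 = 820 px.
820 − 1·28 = 792; ÷2 gives d = 396 px.

396 px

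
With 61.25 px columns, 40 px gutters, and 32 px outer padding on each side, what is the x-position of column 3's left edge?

Column 3 starts at margin + 2·(column + gutter) = 32 + 2·101.25 = 234.5 px.

234.5 px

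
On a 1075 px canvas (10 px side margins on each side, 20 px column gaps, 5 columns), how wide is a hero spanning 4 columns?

840 px

Subtract both margins: 1075 − 2·10 = 1055 px.
Subtracting 4 column gaps of 20 leaves 975 for 5 columns, so c = 195 px.
4-column span = 4·195 + 3·20 = 840 px.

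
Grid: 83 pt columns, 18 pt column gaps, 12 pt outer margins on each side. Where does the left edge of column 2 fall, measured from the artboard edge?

Each column+gutter stride is 101 pt; 1 of them past the 12 pt margin is 12 + 101 = 113 pt.

113 pt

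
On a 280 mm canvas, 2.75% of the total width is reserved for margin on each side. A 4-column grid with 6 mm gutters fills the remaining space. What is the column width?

280 × (1 − 2·2.75%) = 280 × 94.5% = 264.6 mm for the columns.
Subtracting 3 gutters of 6 leaves 246.6 for 4 columns, so c = 61.65 mm.

61.65 mm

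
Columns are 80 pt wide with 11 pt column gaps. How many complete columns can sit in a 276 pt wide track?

3 columns: 3·80 + 2·11 = 262 pt ≤ 276.
4 columns: 353 pt > 276. So 3.

3 columns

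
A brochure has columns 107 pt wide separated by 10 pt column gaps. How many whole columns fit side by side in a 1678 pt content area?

14 columns: 14·107 + 13·10 = 1628 pt ≤ 1678.
15 columns: 1745 pt > 1678. So 14.

14 columns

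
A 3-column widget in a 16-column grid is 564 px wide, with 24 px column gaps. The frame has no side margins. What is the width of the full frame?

3 columns + 2 column gaps: 3c + 2·24 = 564.
3c = 564 − 48 = 516, so c = 172 px.
Total width: 16·172 + 15·24 = 3112 px.

3112 px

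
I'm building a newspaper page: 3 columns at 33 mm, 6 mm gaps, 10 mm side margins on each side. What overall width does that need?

Adding margins, columns and gutters: 20 + 99 + 12 = 131 mm.

131 mm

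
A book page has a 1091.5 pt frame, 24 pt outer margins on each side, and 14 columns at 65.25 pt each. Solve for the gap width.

Content width = 1091.5 − 2·24 = 1043.5 pt.
14 columns take 14·65.25 = 913.5 pt; remaining 130 splits into 13 gaps.
g = 130 / 13 = 10 pt.

10 pt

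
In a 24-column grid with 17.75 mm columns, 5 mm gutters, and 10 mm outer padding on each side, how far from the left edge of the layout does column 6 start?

123.75 mm

Each column+gutter stride is 22.75 mm; 5 of them past the 10 mm margin is 10 + 113.75 = 123.75 mm.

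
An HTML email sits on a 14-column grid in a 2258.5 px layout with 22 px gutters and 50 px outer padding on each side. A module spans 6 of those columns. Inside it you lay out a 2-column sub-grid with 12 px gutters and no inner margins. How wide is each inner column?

450.25 px

Subtract both margins: 2258.5 − 2·50 = 2158.5 px.
Subtracting 13 gutters of 22 leaves 1872.5 for 14 columns, so c = 133.75 px.
Span of 6: 6·133.75 + 5·22 = 802.5 + 110 = 912.5 px.
Subtracting 1 gutter of 12 leaves 900.5 for 2 columns, so d = 450.25 px.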